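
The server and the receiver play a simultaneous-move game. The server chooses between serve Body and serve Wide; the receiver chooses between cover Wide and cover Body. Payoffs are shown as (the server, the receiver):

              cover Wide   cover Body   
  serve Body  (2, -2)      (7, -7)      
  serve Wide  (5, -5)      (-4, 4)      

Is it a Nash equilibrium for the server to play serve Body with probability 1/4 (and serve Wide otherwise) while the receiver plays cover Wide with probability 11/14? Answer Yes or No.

No

Given the server's mix p = 1/4, the receiver's payoff from cover Wide is -17/4 but from cover Body is 5/4. The receiver strictly prefers cover Body, so the receiver would not mix.
So the proposed profile is not a Nash equilibrium.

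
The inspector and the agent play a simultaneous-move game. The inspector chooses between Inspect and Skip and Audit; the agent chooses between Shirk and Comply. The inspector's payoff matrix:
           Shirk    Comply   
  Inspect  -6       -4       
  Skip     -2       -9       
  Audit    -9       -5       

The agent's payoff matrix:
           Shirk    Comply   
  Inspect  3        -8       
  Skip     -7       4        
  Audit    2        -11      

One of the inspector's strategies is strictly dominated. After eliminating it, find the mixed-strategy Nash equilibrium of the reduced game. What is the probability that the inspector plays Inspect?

The inspector's strategy Audit is strictly dominated by Inspect: -6 > -9 and -4 > -5. Eliminate Audit.
The inspector's mix must leave the agent indifferent between Shirk and Comply.
  the agent's expected payoff from Shirk: p·3 + (1−p)·(-7) = 10p - 7
  the agent's expected payoff from Comply: p·(-8) + (1−p)·4 = -12p + 4
  10p - 7 = -12p + 4  ⇒  22p = 11  ⇒  p = 1/2.

p = 1/2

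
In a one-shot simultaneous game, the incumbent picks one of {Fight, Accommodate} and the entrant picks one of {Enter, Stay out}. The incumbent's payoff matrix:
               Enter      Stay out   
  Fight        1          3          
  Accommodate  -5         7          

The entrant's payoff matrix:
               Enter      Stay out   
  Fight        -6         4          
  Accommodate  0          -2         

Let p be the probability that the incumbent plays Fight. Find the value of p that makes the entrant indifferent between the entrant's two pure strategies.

p = 1/6

In a mixed equilibrium the entrant is indifferent between Enter and Stay out; this condition fixes p.
  the entrant's payoff to Enter: p·(-6) + (1−p)·0 = -6p
  the entrant's payoff to Stay out: p·4 + (1−p)·(-2) = 6p - 2
  -6p = 6p - 2  ⇒  -12p = -2  ⇒  p = 1/6.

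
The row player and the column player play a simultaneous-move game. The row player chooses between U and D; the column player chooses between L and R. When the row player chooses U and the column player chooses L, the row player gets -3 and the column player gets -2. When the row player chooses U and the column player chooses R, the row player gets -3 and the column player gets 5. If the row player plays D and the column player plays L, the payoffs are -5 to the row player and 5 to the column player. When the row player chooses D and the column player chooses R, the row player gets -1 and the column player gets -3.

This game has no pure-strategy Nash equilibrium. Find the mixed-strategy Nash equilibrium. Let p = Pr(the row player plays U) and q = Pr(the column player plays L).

The column player's indifference between L and R determines the row player's mixing probability p:
  the column player's payoff from L: p·(-2) + (1−p)·5 = -7p + 5
  the column player's payoff from R: p·5 + (1−p)·(-3) = 8p - 3
  -7p + 5 = 8p - 3  ⇒  -15p = -8  ⇒  p = 8/15.
In a mixed equilibrium the row player is indifferent between U and D; this condition fixes q.
  the row player's payoff to U: q·(-3) + (1−q)·(-3) = -3
  the row player's payoff to D: q·(-5) + (1−q)·(-1) = -4q - 1
  -3 = -4q - 1  ⇒  4q = 2  ⇒  q = 1/2.

p = 8/15, q = 1/2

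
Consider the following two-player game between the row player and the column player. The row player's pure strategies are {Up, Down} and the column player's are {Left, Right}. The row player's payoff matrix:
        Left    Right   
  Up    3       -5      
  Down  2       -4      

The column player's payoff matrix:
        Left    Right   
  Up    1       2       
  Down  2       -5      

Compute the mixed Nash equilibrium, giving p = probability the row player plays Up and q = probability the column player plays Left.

p = 7/8, q = 1/2

The row player's mix must leave the column player indifferent between Left and Right.
  the column player's payoff to Left: p·1 + (1−p)·2 = -p + 2
  the column player's payoff to Right: p·2 + (1−p)·(-5) = 7p - 5
  -p + 2 = 7p - 5  ⇒  -8p = -7  ⇒  p = 7/8.
In a mixed equilibrium the row player is indifferent between Up and Down; this condition fixes q.
  the row player's payoff from Up: q·3 + (1−q)·(-5) = 8q - 5
  the row player's payoff from Down: q·2 + (1−q)·(-4) = 6q - 4
  8q - 5 = 6q - 4  ⇒  2q = 1  ⇒  q = 1/2.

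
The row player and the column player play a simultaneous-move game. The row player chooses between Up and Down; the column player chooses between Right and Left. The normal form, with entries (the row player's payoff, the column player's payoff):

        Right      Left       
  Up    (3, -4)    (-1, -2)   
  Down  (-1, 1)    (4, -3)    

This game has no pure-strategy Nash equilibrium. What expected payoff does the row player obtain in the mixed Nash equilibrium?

For the row player to be willing to mix, the row player must be indifferent between Up and Down, which pins down the column player's mix.
  the row player's expected payoff from Up: q·3 + (1−q)·(-1) = 4q - 1
  the row player's expected payoff from Down: q·(-1) + (1−q)·4 = -5q + 4
  4q - 1 = -5q + 4  ⇒  9q = 5  ⇒  q = 5/9.
At equilibrium the row player is indifferent across rows, so the row player's payoff equals the payoff from Up: (5/9)·3 + (4/9)·(-1) = 11/9.

11/9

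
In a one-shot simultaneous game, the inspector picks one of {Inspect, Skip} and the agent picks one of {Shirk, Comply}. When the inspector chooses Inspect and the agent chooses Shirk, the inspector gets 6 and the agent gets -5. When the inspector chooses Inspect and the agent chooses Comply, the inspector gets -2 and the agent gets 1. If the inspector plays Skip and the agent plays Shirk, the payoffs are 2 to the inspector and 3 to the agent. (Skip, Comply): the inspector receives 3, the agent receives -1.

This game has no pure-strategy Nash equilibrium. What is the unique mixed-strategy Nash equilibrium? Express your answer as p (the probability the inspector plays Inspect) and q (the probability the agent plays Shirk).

The agent's indifference between Shirk and Comply determines the inspector's mixing probability p:
  the agent's payoff to Shirk: p·(-5) + (1−p)·3 = -8p + 3
  the agent's payoff to Comply: p·1 + (1−p)·(-1) = 2p - 1
  -8p + 3 = 2p - 1  ⇒  -10p = -4  ⇒  p = 2/5.
For the inspector to be willing to mix, the inspector must be indifferent between Inspect and Skip, which pins down the agent's mix.
  the inspector's payoff to Inspect: q·6 + (1−q)·(-2) = 8q - 2
  the inspector's payoff to Skip: q·2 + (1−q)·3 = -q + 3
  8q - 2 = -q + 3  ⇒  9q = 5  ⇒  q = 5/9.

p = 2/5, q = 5/9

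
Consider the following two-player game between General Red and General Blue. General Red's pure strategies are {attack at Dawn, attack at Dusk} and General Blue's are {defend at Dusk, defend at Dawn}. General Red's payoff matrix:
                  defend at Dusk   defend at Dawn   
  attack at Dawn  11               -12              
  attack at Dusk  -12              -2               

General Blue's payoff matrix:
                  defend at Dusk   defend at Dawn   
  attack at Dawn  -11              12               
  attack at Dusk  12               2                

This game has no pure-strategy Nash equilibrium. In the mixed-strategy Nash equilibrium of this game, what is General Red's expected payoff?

General Red's indifference between attack at Dawn and attack at Dusk determines General Blue's mixing probability q:
  General Red's payoff from attack at Dawn: q·11 + (1−q)·(-12) = 23q - 12
  General Red's payoff from attack at Dusk: q·(-12) + (1−q)·(-2) = -10q - 2
  23q - 12 = -10q - 2  ⇒  33q = 10  ⇒  q = 10/33.
At equilibrium General Red is indifferent across rows, so General Red's payoff equals the payoff from attack at Dawn: (10/33)·11 + (23/33)·(-12) = -166/33.

-166/33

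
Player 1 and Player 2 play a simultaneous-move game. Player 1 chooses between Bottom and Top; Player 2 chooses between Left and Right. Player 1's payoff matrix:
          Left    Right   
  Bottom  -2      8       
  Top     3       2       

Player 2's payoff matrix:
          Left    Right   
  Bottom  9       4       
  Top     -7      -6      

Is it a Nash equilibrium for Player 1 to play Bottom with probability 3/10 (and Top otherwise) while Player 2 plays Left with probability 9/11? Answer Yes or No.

Given Player 1's mix p = 3/10, Player 2's payoff from Left is -11/5 but from Right is -3. Player 2 strictly prefers Left, so Player 2 would not mix.
So the proposed profile is not a Nash equilibrium.

No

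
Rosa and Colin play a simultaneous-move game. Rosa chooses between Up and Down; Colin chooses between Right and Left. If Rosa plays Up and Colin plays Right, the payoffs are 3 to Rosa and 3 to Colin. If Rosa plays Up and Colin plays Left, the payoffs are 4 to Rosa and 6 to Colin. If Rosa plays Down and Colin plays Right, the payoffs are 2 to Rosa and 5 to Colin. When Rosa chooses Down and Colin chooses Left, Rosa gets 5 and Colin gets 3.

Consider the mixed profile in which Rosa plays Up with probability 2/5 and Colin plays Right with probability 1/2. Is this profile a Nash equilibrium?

Yes

Check Colin's indifference given Rosa's mix p = 2/5:
  payoff from Right = 21/5; payoff from Left = 21/5 — equal.
Check Rosa's indifference given Colin's mix q = 1/2:
  payoff from Up = 7/2; payoff from Down = 7/2 — equal.
Both players are indifferent, so neither can profitably deviate.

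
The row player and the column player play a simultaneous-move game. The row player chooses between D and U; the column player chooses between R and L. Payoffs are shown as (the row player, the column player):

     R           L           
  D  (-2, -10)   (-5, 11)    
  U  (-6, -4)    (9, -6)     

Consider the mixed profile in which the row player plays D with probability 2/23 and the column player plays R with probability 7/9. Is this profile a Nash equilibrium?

Check the column player's indifference given the row player's mix p = 2/23:
  payoff from R = -104/23; payoff from L = -104/23 — equal.
Check the row player's indifference given the column player's mix q = 7/9:
  payoff from D = -8/3; payoff from U = -8/3 — equal.
Both players are indifferent, so neither can profitably deviate.

Yes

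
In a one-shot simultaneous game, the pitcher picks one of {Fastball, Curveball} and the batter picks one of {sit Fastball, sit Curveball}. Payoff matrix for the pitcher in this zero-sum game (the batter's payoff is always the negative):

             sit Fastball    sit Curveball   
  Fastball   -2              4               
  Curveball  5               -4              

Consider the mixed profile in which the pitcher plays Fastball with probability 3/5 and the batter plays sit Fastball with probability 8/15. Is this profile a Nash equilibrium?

Yes

Check the batter's indifference given the pitcher's mix p = 3/5:
  payoff from sit Fastball = -4/5; payoff from sit Curveball = -4/5 — equal.
Check the pitcher's indifference given the batter's mix q = 8/15:
  payoff from Fastball = 4/5; payoff from Curveball = 4/5 — equal.
Both players are indifferent, so neither can profitably deviate.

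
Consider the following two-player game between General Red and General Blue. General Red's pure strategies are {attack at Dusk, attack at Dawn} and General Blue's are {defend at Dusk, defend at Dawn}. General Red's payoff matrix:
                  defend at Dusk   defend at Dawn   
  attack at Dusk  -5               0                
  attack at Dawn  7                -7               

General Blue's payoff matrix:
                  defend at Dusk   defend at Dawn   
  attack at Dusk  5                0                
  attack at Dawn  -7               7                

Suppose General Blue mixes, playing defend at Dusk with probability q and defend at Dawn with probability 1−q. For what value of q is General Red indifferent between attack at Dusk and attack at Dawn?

q = 7/19

Set General Red's expected payoff from attack at Dusk equal to that from attack at Dawn:
  General Red's payoff from attack at Dusk: q·(-5) + (1−q)·0 = -5q
  General Red's payoff from attack at Dawn: q·7 + (1−q)·(-7) = 14q - 7
  -5q = 14q - 7  ⇒  -19q = -7  ⇒  q = 7/19.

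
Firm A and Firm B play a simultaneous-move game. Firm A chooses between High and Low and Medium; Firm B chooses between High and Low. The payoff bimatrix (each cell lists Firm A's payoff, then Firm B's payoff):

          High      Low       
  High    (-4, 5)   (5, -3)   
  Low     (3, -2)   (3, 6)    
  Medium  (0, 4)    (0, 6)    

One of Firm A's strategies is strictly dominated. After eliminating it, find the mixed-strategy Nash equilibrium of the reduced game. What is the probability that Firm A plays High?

Firm A's strategy Medium is strictly dominated by Low: 3 > 0 and 3 > 0. Eliminate Medium.
Firm B's indifference between High and Low determines Firm A's mixing probability p:
  Firm B's payoff to High: p·5 + (1−p)·(-2) = 7p - 2
  Firm B's payoff to Low: p·(-3) + (1−p)·6 = -9p + 6
  7p - 2 = -9p + 6  ⇒  16p = 8  ⇒  p = 1/2.

p = 1/2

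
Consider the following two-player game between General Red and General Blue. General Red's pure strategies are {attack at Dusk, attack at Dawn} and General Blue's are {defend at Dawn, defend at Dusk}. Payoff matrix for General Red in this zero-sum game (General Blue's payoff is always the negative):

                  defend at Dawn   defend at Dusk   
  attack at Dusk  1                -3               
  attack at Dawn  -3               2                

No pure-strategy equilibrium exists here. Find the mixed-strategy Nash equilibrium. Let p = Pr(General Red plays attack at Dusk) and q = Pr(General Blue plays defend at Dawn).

p = 5/9, q = 5/9

General Blue's indifference between defend at Dawn and defend at Dusk determines General Red's mixing probability p:
  General Blue's payoff to defend at Dawn: p·(-1) + (1−p)·3 = -4p + 3
  General Blue's payoff to defend at Dusk: p·3 + (1−p)·(-2) = 5p - 2
  -4p + 3 = 5p - 2  ⇒  -9p = -5  ⇒  p = 5/9.
General Blue's mix must leave General Red indifferent between attack at Dusk and attack at Dawn.
  General Red's payoff to attack at Dusk: q·1 + (1−q)·(-3) = 4q - 3
  General Red's payoff to attack at Dawn: q·(-3) + (1−q)·2 = -5q + 2
  4q - 3 = -5q + 2  ⇒  9q = 5  ⇒  q = 5/9.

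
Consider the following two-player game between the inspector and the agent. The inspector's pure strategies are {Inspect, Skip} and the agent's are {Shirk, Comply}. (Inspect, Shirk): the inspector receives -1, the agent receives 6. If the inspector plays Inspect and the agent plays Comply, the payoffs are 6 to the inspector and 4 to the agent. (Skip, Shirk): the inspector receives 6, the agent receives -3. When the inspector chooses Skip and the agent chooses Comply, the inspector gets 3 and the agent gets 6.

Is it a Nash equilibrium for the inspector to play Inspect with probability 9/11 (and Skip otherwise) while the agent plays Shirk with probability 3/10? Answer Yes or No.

Yes

Check the agent's indifference given the inspector's mix p = 9/11:
  payoff from Shirk = 48/11; payoff from Comply = 48/11 — equal.
Check the inspector's indifference given the agent's mix q = 3/10:
  payoff from Inspect = 39/10; payoff from Skip = 39/10 — equal.
Both players are indifferent, so neither can profitably deviate.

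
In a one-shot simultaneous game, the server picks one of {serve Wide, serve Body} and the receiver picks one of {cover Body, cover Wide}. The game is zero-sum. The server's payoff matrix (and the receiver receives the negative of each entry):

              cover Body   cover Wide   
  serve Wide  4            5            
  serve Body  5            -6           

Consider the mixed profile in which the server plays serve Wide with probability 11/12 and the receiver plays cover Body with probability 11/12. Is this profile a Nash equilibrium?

Yes

Check the receiver's indifference given the server's mix p = 11/12:
  payoff from cover Body = -49/12; payoff from cover Wide = -49/12 — equal.
Check the server's indifference given the receiver's mix q = 11/12:
  payoff from serve Wide = 49/12; payoff from serve Body = 49/12 — equal.
Both players are indifferent, so neither can profitably deviate.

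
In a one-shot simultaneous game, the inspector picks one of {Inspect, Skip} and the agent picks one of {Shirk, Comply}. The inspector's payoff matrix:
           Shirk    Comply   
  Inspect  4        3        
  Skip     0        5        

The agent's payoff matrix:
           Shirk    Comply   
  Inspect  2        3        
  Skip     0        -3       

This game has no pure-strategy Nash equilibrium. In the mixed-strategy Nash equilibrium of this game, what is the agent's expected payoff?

For the agent to be willing to mix, the agent must be indifferent between Shirk and Comply, which pins down the inspector's mix.
  the agent's payoff to Shirk: p·2 + (1−p)·0 = 2p
  the agent's payoff to Comply: p·3 + (1−p)·(-3) = 6p - 3
  2p = 6p - 3  ⇒  -4p = -3  ⇒  p = 3/4.
At equilibrium the agent is indifferent across columns, so the agent's payoff equals the payoff from Shirk: (3/4)·2 + (1/4)·0 = 3/2.

3/2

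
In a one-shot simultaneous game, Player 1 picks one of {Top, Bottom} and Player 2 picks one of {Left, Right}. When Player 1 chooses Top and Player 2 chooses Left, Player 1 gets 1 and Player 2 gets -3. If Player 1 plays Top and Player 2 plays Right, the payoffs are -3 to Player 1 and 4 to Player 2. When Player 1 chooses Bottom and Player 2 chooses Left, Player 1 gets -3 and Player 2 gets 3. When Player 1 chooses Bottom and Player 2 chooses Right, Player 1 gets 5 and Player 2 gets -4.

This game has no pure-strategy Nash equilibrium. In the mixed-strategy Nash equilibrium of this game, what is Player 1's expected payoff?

Set Player 1's expected payoff from Top equal to that from Bottom:
  Player 1's payoff to Top: q·1 + (1−q)·(-3) = 4q - 3
  Player 1's payoff to Bottom: q·(-3) + (1−q)·5 = -8q + 5
  4q - 3 = -8q + 5  ⇒  12q = 8  ⇒  q = 2/3.
At equilibrium Player 1 is indifferent across rows, so Player 1's payoff equals the payoff from Top: (2/3)·1 + (1/3)·(-3) = -1/3.

-1/3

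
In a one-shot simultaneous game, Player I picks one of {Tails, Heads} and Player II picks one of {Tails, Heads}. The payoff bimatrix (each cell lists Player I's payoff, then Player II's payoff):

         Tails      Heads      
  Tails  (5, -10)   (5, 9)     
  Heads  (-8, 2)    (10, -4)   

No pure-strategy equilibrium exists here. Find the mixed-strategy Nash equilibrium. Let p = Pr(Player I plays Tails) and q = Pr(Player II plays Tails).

p = 6/25, q = 5/18

Set Player II's expected payoff from Tails equal to that from Heads:
  Player II's payoff from Tails: p·(-10) + (1−p)·2 = -12p + 2
  Player II's payoff from Heads: p·9 + (1−p)·(-4) = 13p - 4
  -12p + 2 = 13p - 4  ⇒  -25p = -6  ⇒  p = 6/25.
Player I's indifference between Tails and Heads determines Player II's mixing probability q:
  Player I's expected payoff from Tails: q·5 + (1−q)·5 = 5
  Player I's expected payoff from Heads: q·(-8) + (1−q)·10 = -18q + 10
  5 = -18q + 10  ⇒  18q = 5  ⇒  q = 5/18.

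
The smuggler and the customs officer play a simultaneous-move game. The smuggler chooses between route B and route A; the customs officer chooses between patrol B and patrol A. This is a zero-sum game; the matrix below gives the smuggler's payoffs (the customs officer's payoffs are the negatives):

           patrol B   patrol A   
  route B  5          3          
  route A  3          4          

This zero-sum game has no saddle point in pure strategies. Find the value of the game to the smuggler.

The customs officer's mix must leave the smuggler indifferent between route B and route A.
  the smuggler's payoff from route B: q·5 + (1−q)·3 = 2q + 3
  the smuggler's payoff from route A: q·3 + (1−q)·4 = -q + 4
  2q + 3 = -q + 4  ⇒  3q = 1  ⇒  q = 1/3.
The value is the smuggler's expected payoff against this mix (using route B): (1/3)·5 + (2/3)·3 = 11/3.

v = 11/3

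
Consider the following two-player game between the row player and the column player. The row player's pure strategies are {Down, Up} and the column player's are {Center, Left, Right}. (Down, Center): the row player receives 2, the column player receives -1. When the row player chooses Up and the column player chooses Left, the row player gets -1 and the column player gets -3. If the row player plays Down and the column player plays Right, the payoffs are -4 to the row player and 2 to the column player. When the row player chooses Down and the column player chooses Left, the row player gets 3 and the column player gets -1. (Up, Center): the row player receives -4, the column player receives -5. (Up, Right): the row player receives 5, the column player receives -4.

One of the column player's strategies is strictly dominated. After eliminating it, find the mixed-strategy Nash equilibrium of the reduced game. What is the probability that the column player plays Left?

The column player's strategy Center is strictly dominated by Right: 2 > -1 and -4 > -5. Eliminate Center.
For the row player to be willing to mix, the row player must be indifferent between Down and Up, which pins down the column player's mix.
  the row player's expected payoff from Down: q·3 + (1−q)·(-4) = 7q - 4
  the row player's expected payoff from Up: q·(-1) + (1−q)·5 = -6q + 5
  7q - 4 = -6q + 5  ⇒  13q = 9  ⇒  q = 9/13.

q = 9/13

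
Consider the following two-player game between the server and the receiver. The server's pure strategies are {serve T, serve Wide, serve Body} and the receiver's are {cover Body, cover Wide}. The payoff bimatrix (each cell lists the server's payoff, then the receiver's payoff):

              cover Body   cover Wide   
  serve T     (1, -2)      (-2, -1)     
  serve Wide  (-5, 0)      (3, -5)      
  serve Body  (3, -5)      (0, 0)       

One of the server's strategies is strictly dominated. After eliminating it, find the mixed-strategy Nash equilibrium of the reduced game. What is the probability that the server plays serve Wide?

p = 1/2

The server's strategy serve T is strictly dominated by serve Body: 3 > 1 and 0 > -2. Eliminate serve T.
The server's mix must leave the receiver indifferent between cover Body and cover Wide.
  the receiver's payoff from cover Body: p·0 + (1−p)·(-5) = 5p - 5
  the receiver's payoff from cover Wide: p·(-5) + (1−p)·0 = -5p
  5p - 5 = -5p  ⇒  10p = 5  ⇒  p = 1/2.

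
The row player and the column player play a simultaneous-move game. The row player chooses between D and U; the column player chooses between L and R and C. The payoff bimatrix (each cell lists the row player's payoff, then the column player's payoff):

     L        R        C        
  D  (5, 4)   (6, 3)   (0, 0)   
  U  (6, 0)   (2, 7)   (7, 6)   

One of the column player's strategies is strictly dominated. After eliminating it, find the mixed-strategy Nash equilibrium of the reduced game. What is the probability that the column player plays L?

q = 4/5

The column player's strategy C is strictly dominated by R: 3 > 0 and 7 > 6. Eliminate C.
The column player's mix must leave the row player indifferent between D and U.
  the row player's payoff from D: q·5 + (1−q)·6 = -q + 6
  the row player's payoff from U: q·6 + (1−q)·2 = 4q + 2
  -q + 6 = 4q + 2  ⇒  -5q = -4  ⇒  q = 4/5.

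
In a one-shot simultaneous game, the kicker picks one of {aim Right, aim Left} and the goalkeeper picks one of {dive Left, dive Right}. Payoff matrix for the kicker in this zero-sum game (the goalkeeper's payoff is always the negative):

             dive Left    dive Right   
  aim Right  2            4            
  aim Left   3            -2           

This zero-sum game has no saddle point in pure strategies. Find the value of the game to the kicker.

For the kicker to be willing to mix, the kicker must be indifferent between aim Right and aim Left, which pins down the goalkeeper's mix.
  the kicker's payoff to aim Right: q·2 + (1−q)·4 = -2q + 4
  the kicker's payoff to aim Left: q·3 + (1−q)·(-2) = 5q - 2
  -2q + 4 = 5q - 2  ⇒  -7q = -6  ⇒  q = 6/7.
The value is the kicker's expected payoff against this mix (using aim Right): (6/7)·2 + (1/7)·4 = 16/7.

v = 16/7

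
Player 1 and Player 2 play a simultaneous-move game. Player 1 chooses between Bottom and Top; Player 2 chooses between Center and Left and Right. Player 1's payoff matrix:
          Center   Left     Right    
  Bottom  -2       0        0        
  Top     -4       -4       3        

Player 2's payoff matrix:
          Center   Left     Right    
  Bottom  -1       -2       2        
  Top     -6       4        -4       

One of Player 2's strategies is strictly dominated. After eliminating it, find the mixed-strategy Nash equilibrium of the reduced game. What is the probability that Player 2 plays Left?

q = 3/7

Player 2's strategy Center is strictly dominated by Right: 2 > -1 and -4 > -6. Eliminate Center.
Set Player 1's expected payoff from Bottom equal to that from Top:
  Player 1's expected payoff from Bottom: q·0 + (1−q)·0 = 0
  Player 1's expected payoff from Top: q·(-4) + (1−q)·3 = -7q + 3
  0 = -7q + 3  ⇒  7q = 3  ⇒  q = 3/7.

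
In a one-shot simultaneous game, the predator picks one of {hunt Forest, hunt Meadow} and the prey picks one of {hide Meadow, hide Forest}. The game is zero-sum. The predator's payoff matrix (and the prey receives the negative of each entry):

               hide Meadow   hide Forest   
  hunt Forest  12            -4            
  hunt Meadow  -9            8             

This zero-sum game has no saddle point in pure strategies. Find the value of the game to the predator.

For the predator to be willing to mix, the predator must be indifferent between hunt Forest and hunt Meadow, which pins down the prey's mix.
  the predator's payoff to hunt Forest: q·12 + (1−q)·(-4) = 16q - 4
  the predator's payoff to hunt Meadow: q·(-9) + (1−q)·8 = -17q + 8
  16q - 4 = -17q + 8  ⇒  33q = 12  ⇒  q = 4/11.
The value is the predator's expected payoff against this mix (using hunt Forest): (4/11)·12 + (7/11)·(-4) = 20/11.

v = 20/11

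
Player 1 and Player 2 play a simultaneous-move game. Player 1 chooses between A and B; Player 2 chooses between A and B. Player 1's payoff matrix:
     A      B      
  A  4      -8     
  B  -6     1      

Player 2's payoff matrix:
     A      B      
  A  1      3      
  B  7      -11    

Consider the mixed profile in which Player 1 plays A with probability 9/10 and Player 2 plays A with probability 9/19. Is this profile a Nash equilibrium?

Yes

Check Player 2's indifference given Player 1's mix p = 9/10:
  payoff from A = 8/5; payoff from B = 8/5 — equal.
Check Player 1's indifference given Player 2's mix q = 9/19:
  payoff from A = -44/19; payoff from B = -44/19 — equal.
Both players are indifferent, so neither can profitably deviate.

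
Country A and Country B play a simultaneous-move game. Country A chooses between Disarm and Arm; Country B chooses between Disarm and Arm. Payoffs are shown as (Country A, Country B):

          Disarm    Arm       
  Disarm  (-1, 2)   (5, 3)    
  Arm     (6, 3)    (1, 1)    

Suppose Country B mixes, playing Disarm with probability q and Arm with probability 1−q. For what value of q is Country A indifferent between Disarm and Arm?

q = 4/11

Country A's indifference between Disarm and Arm determines Country B's mixing probability q:
  Country A's expected payoff from Disarm: q·(-1) + (1−q)·5 = -6q + 5
  Country A's expected payoff from Arm: q·6 + (1−q)·1 = 5q + 1
  -6q + 5 = 5q + 1  ⇒  -11q = -4  ⇒  q = 4/11.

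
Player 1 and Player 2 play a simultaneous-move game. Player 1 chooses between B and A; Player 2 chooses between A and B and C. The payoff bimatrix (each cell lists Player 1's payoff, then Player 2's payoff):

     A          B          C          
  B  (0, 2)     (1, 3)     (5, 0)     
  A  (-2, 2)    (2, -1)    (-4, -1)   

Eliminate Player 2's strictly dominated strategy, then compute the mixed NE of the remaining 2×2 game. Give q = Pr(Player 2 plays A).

q = 1/3

Player 2's strategy C is strictly dominated by A: 2 > 0 and 2 > -1. Eliminate C.
For Player 1 to be willing to mix, Player 1 must be indifferent between B and A, which pins down Player 2's mix.
  Player 1's payoff to B: q·0 + (1−q)·1 = -q + 1
  Player 1's payoff to A: q·(-2) + (1−q)·2 = -4q + 2
  -q + 1 = -4q + 2  ⇒  3q = 1  ⇒  q = 1/3.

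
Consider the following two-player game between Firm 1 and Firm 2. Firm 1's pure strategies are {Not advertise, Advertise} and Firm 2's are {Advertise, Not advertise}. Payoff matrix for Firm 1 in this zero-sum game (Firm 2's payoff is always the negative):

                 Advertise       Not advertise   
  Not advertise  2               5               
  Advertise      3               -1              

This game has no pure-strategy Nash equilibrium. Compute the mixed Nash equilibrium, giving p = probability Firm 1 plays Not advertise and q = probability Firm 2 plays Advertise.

Firm 1's mix must leave Firm 2 indifferent between Advertise and Not advertise.
  Firm 2's payoff to Advertise: p·(-2) + (1−p)·(-3) = p - 3
  Firm 2's payoff to Not advertise: p·(-5) + (1−p)·1 = -6p + 1
  p - 3 = -6p + 1  ⇒  7p = 4  ⇒  p = 4/7.
Firm 2's mix must leave Firm 1 indifferent between Not advertise and Advertise.
  Firm 1's payoff to Not advertise: q·2 + (1−q)·5 = -3q + 5
  Firm 1's payoff to Advertise: q·3 + (1−q)·(-1) = 4q - 1
  -3q + 5 = 4q - 1  ⇒  -7q = -6  ⇒  q = 6/7.

p = 4/7, q = 6/7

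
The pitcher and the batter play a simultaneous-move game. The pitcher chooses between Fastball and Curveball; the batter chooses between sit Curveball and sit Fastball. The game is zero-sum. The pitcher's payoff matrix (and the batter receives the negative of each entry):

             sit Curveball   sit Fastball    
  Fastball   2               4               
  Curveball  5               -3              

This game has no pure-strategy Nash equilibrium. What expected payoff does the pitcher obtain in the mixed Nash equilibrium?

The batter's mix must leave the pitcher indifferent between Fastball and Curveball.
  the pitcher's payoff from Fastball: q·2 + (1−q)·4 = -2q + 4
  the pitcher's payoff from Curveball: q·5 + (1−q)·(-3) = 8q - 3
  -2q + 4 = 8q - 3  ⇒  -10q = -7  ⇒  q = 7/10.
At equilibrium the pitcher is indifferent across rows, so the pitcher's payoff equals the payoff from Fastball: (7/10)·2 + (3/10)·4 = 13/5.

13/5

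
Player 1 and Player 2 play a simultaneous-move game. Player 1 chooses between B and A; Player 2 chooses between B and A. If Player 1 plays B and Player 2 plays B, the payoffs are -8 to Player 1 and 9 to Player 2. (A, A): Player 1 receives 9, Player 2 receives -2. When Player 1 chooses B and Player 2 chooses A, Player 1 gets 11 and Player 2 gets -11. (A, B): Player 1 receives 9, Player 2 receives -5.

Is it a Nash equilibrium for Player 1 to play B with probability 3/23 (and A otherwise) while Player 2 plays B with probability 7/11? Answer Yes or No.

No

Given Player 2's mix q = 7/11, Player 1's payoff from B is -12/11 but from A is 9. Player 1 strictly prefers A, so Player 1 would not mix.
So the proposed profile is not a Nash equilibrium.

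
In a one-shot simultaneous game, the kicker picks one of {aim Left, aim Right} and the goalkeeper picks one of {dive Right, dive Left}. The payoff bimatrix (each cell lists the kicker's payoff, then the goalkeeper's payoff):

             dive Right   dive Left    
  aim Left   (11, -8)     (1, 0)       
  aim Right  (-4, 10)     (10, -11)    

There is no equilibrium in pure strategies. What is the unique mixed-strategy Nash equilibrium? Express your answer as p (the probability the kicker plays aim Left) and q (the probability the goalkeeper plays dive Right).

p = 21/29, q = 3/8

Set the goalkeeper's expected payoff from dive Right equal to that from dive Left:
  the goalkeeper's payoff to dive Right: p·(-8) + (1−p)·10 = -18p + 10
  the goalkeeper's payoff to dive Left: p·0 + (1−p)·(-11) = 11p - 11
  -18p + 10 = 11p - 11  ⇒  -29p = -21  ⇒  p = 21/29.
The kicker's indifference between aim Left and aim Right determines the goalkeeper's mixing probability q:
  the kicker's expected payoff from aim Left: q·11 + (1−q)·1 = 10q + 1
  the kicker's expected payoff from aim Right: q·(-4) + (1−q)·10 = -14q + 10
  10q + 1 = -14q + 10  ⇒  24q = 9  ⇒  q = 3/8.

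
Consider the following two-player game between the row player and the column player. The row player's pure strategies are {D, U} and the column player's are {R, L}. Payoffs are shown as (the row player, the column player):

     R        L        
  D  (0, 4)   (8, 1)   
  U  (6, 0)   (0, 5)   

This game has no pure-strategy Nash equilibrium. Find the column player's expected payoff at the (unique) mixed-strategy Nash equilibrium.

Set the column player's expected payoff from R equal to that from L:
  the column player's payoff to R: p·4 + (1−p)·0 = 4p
  the column player's payoff to L: p·1 + (1−p)·5 = -4p + 5
  4p = -4p + 5  ⇒  8p = 5  ⇒  p = 5/8.
At equilibrium the column player is indifferent across columns, so the column player's payoff equals the payoff from R: (5/8)·4 + (3/8)·0 = 5/2.

5/2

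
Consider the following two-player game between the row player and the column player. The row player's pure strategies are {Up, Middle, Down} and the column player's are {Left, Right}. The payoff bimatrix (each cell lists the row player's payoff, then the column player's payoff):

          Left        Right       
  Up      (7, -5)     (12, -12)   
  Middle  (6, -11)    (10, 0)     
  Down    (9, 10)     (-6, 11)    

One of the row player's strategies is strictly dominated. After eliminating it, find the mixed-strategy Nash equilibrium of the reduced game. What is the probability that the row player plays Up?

p = 1/8

The row player's strategy Middle is strictly dominated by Up: 7 > 6 and 12 > 10. Eliminate Middle.
In a mixed equilibrium the column player is indifferent between Left and Right; this condition fixes p.
  the column player's payoff from Left: p·(-5) + (1−p)·10 = -15p + 10
  the column player's payoff from Right: p·(-12) + (1−p)·11 = -23p + 11
  -15p + 10 = -23p + 11  ⇒  8p = 1  ⇒  p = 1/8.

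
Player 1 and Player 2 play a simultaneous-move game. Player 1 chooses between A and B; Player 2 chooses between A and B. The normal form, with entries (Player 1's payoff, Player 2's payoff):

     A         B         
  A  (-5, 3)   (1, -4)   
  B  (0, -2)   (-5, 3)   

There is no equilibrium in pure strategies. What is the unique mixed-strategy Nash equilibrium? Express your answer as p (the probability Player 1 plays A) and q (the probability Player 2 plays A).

p = 5/12, q = 6/11

Player 1's mix must leave Player 2 indifferent between A and B.
  Player 2's payoff to A: p·3 + (1−p)·(-2) = 5p - 2
  Player 2's payoff to B: p·(-4) + (1−p)·3 = -7p + 3
  5p - 2 = -7p + 3  ⇒  12p = 5  ⇒  p = 5/12.
Player 2's mix must leave Player 1 indifferent between A and B.
  Player 1's expected payoff from A: q·(-5) + (1−q)·1 = -6q + 1
  Player 1's expected payoff from B: q·0 + (1−q)·(-5) = 5q - 5
  -6q + 1 = 5q - 5  ⇒  -11q = -6  ⇒  q = 6/11.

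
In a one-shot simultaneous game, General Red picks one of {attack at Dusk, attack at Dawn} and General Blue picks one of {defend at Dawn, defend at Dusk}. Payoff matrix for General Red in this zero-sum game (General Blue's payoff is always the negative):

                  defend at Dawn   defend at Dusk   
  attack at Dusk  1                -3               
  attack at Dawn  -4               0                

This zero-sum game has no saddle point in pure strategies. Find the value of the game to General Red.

Set General Red's expected payoff from attack at Dusk equal to that from attack at Dawn:
  General Red's payoff from attack at Dusk: q·1 + (1−q)·(-3) = 4q - 3
  General Red's payoff from attack at Dawn: q·(-4) + (1−q)·0 = -4q
  4q - 3 = -4q  ⇒  8q = 3  ⇒  q = 3/8.
The value is General Red's expected payoff against this mix (using attack at Dusk): (3/8)·1 + (5/8)·(-3) = -3/2.

v = -3/2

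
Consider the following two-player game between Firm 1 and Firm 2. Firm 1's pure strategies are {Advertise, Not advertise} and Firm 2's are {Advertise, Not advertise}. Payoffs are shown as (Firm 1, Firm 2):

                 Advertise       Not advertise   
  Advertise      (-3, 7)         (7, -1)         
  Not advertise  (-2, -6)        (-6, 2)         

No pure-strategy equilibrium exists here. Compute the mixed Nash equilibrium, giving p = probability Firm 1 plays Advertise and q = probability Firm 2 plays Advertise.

Firm 2's indifference between Advertise and Not advertise determines Firm 1's mixing probability p:
  Firm 2's expected payoff from Advertise: p·7 + (1−p)·(-6) = 13p - 6
  Firm 2's expected payoff from Not advertise: p·(-1) + (1−p)·2 = -3p + 2
  13p - 6 = -3p + 2  ⇒  16p = 8  ⇒  p = 1/2.
Firm 1's indifference between Advertise and Not advertise determines Firm 2's mixing probability q:
  Firm 1's expected payoff from Advertise: q·(-3) + (1−q)·7 = -10q + 7
  Firm 1's expected payoff from Not advertise: q·(-2) + (1−q)·(-6) = 4q - 6
  -10q + 7 = 4q - 6  ⇒  -14q = -13  ⇒  q = 13/14.

p = 1/2, q = 13/14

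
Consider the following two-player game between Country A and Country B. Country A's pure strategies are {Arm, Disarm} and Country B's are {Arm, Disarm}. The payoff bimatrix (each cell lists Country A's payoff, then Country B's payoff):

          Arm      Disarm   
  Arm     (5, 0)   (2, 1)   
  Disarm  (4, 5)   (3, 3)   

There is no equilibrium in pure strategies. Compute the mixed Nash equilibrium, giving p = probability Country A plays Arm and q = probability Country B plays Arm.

In a mixed equilibrium Country B is indifferent between Arm and Disarm; this condition fixes p.
  Country B's expected payoff from Arm: p·0 + (1−p)·5 = -5p + 5
  Country B's expected payoff from Disarm: p·1 + (1−p)·3 = -2p + 3
  -5p + 5 = -2p + 3  ⇒  -3p = -2  ⇒  p = 2/3.
For Country A to be willing to mix, Country A must be indifferent between Arm and Disarm, which pins down Country B's mix.
  Country A's payoff from Arm: q·5 + (1−q)·2 = 3q + 2
  Country A's payoff from Disarm: q·4 + (1−q)·3 = q + 3
  3q + 2 = q + 3  ⇒  2q = 1  ⇒  q = 1/2.

p = 2/3, q = 1/2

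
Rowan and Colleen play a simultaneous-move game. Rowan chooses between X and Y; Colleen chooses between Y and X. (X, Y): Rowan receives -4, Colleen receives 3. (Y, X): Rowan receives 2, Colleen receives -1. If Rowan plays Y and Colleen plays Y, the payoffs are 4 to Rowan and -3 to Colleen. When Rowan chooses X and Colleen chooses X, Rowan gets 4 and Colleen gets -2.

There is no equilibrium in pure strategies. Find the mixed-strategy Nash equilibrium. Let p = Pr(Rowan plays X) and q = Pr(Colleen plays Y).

p = 2/7, q = 1/5

Rowan's mix must leave Colleen indifferent between Y and X.
  Colleen's expected payoff from Y: p·3 + (1−p)·(-3) = 6p - 3
  Colleen's expected payoff from X: p·(-2) + (1−p)·(-1) = -p - 1
  6p - 3 = -p - 1  ⇒  7p = 2  ⇒  p = 2/7.
For Rowan to be willing to mix, Rowan must be indifferent between X and Y, which pins down Colleen's mix.
  Rowan's expected payoff from X: q·(-4) + (1−q)·4 = -8q + 4
  Rowan's expected payoff from Y: q·4 + (1−q)·2 = 2q + 2
  -8q + 4 = 2q + 2  ⇒  -10q = -2  ⇒  q = 1/5.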